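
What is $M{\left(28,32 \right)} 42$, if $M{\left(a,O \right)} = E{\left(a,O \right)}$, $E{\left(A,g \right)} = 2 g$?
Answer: $2688$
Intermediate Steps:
$M{\left(a,O \right)} = 2 O$
$M{\left(28,32 \right)} 42 = 2 \cdot 32 \cdot 42 = 64 \cdot 42 = 2688$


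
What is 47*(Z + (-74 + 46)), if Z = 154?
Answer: 5922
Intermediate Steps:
47*(Z + (-74 + 46)) = 47*(154 + (-74 + 46)) = 47*(154 - 28) = 47*126 = 5922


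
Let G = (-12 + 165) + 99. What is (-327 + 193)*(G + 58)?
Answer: -41540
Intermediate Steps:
G = 252 (G = 153 + 99 = 252)
(-327 + 193)*(G + 58) = (-327 + 193)*(252 + 58) = -134*310 = -41540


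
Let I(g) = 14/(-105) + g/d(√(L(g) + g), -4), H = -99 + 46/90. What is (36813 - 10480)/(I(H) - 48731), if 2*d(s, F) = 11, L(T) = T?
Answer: -2606967/4826155 ≈ -0.54017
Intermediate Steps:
H = -4432/45 (H = -99 + 46*(1/90) = -99 + 23/45 = -4432/45 ≈ -98.489)
d(s, F) = 11/2 (d(s, F) = (½)*11 = 11/2)
I(g) = -2/15 + 2*g/11 (I(g) = 14/(-105) + g/(11/2) = 14*(-1/105) + g*(2/11) = -2/15 + 2*g/11)
(36813 - 10480)/(I(H) - 48731) = (36813 - 10480)/((-2/15 + (2/11)*(-4432/45)) - 48731) = 26333/((-2/15 - 8864/495) - 48731) = 26333/(-1786/99 - 48731) = 26333/(-4826155/99) = 26333*(-99/4826155) = -2606967/4826155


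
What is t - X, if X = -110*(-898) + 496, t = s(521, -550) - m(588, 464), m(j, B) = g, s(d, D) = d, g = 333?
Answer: -99088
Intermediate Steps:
m(j, B) = 333
t = 188 (t = 521 - 1*333 = 521 - 333 = 188)
X = 99276 (X = 98780 + 496 = 99276)
t - X = 188 - 1*99276 = 188 - 99276 = -99088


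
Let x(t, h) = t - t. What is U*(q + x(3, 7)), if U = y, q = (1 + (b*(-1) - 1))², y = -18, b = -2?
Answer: -72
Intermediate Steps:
q = 4 (q = (1 + (-2*(-1) - 1))² = (1 + (2 - 1))² = (1 + 1)² = 2² = 4)
x(t, h) = 0
U = -18
U*(q + x(3, 7)) = -18*(4 + 0) = -18*4 = -72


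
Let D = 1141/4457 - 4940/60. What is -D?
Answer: 1097456/13371 ≈ 82.077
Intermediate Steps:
D = -1097456/13371 (D = 1141*(1/4457) - 4940*1/60 = 1141/4457 - 247/3 = -1097456/13371 ≈ -82.077)
-D = -1*(-1097456/13371) = 1097456/13371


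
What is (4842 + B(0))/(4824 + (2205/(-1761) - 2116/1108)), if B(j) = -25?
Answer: 783239383/783863458 ≈ 0.99920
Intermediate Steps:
(4842 + B(0))/(4824 + (2205/(-1761) - 2116/1108)) = (4842 - 25)/(4824 + (2205/(-1761) - 2116/1108)) = 4817/(4824 + (2205*(-1/1761) - 2116*1/1108)) = 4817/(4824 + (-735/587 - 529/277)) = 4817/(4824 - 514118/162599) = 4817/(783863458/162599) = 4817*(162599/783863458) = 783239383/783863458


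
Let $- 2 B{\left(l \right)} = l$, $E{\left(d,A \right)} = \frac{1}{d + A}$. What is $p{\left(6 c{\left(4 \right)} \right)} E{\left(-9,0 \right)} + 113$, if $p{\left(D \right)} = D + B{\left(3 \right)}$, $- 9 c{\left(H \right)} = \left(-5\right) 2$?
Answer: $\frac{6071}{54} \approx 112.43$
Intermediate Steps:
$E{\left(d,A \right)} = \frac{1}{A + d}$
$B{\left(l \right)} = - \frac{l}{2}$
$c{\left(H \right)} = \frac{10}{9}$ ($c{\left(H \right)} = - \frac{\left(-5\right) 2}{9} = \left(- \frac{1}{9}\right) \left(-10\right) = \frac{10}{9}$)
$p{\left(D \right)} = - \frac{3}{2} + D$ ($p{\left(D \right)} = D - \frac{3}{2} = - \frac{3}{2} + D$)
$p{\left(6 c{\left(4 \right)} \right)} E{\left(-9,0 \right)} + 113 = \frac{- \frac{3}{2} + 6 \cdot \frac{10}{9}}{0 - 9} + 113 = \frac{- \frac{3}{2} + \frac{20}{3}}{-9} + 113 = \frac{31}{6} \left(- \frac{1}{9}\right) + 113 = - \frac{31}{54} + 113 = \frac{6071}{54}$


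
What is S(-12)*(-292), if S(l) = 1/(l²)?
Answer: -73/36 ≈ -2.0278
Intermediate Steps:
S(l) = l⁻²
S(-12)*(-292) = -292/(-12)² = (1/144)*(-292) = -73/36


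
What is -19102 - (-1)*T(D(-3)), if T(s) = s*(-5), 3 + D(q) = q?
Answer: -19072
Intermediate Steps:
D(q) = -3 + q
T(s) = -5*s
-19102 - (-1)*T(D(-3)) = -19102 - (-1)*(-5*(-3 - 3)) = -19102 - (-1)*(-5*(-6)) = -19102 - (-1)*30 = -19102 - 1*(-30) = -19102 + 30 = -19072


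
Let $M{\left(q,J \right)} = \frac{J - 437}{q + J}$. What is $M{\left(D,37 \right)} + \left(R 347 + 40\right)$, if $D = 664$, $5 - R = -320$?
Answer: $\frac{79082915}{701} \approx 1.1281 \cdot 10^{5}$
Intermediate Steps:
$R = 325$ ($R = 5 - -320 = 5 + 320 = 325$)
$M{\left(q,J \right)} = \frac{-437 + J}{J + q}$
$M{\left(D,37 \right)} + \left(R 347 + 40\right) = \frac{-437 + 37}{37 + 664} + \left(325 \cdot 347 + 40\right) = \frac{1}{701} \left(-400\right) + \left(112775 + 40\right) = \frac{1}{701} \left(-400\right) + 112815 = - \frac{400}{701} + 112815 = \frac{79082915}{701}$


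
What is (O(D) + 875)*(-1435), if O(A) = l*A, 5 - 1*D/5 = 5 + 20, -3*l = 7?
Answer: -4771375/3 ≈ -1.5905e+6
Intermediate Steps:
l = -7/3 (l = -⅓*7 = -7/3 ≈ -2.3333)
D = -100 (D = 25 - 5*(5 + 20) = 25 - 5*25 = 25 - 125 = -100)
O(A) = -7*A/3
(O(D) + 875)*(-1435) = (-7/3*(-100) + 875)*(-1435) = (700/3 + 875)*(-1435) = (3325/3)*(-1435) = -4771375/3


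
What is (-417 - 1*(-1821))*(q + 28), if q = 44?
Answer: 101088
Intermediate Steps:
(-417 - 1*(-1821))*(q + 28) = (-417 - 1*(-1821))*(44 + 28) = (-417 + 1821)*72 = 1404*72 = 101088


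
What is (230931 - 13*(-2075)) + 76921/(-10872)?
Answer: 2803877111/10872 ≈ 2.5790e+5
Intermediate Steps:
(230931 - 13*(-2075)) + 76921/(-10872) = (230931 + 26975) + 76921*(-1/10872) = 257906 - 76921/10872 = 2803877111/10872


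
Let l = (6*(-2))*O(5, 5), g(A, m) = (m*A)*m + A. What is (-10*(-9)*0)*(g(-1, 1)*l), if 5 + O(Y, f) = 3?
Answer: 0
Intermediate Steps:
O(Y, f) = -2 (O(Y, f) = -5 + 3 = -2)
g(A, m) = A + A*m² (g(A, m) = (A*m)*m + A = A*m² + A = A + A*m²)
l = 24 (l = (6*(-2))*(-2) = -12*(-2) = 24)
(-10*(-9)*0)*(g(-1, 1)*l) = (-10*(-9)*0)*(-(1 + 1²)*24) = (90*0)*(-(1 + 1)*24) = 0*(-1*2*24) = 0*(-2*24) = 0*(-48) = 0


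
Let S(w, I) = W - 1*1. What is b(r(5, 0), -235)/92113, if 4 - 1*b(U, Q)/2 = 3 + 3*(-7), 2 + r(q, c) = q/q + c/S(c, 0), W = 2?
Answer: 44/92113 ≈ 0.00047767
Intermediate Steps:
S(w, I) = 1 (S(w, I) = 2 - 1*1 = 2 - 1 = 1)
r(q, c) = -1 + c (r(q, c) = -2 + (q/q + c/1) = -2 + (1 + c*1) = -2 + (1 + c) = -1 + c)
b(U, Q) = 44 (b(U, Q) = 8 - 2*(3 + 3*(-7)) = 8 - 2*(3 - 21) = 8 - 2*(-18) = 8 + 36 = 44)
b(r(5, 0), -235)/92113 = 44/92113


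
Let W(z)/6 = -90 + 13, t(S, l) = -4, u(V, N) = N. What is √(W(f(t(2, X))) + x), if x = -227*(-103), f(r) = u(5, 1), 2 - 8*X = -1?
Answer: √22919 ≈ 151.39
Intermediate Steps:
X = 3/8 (X = ¼ - ⅛*(-1) = ¼ + ⅛ = 3/8 ≈ 0.37500)
f(r) = 1
W(z) = -462 (W(z) = 6*(-90 + 13) = 6*(-77) = -462)
x = 23381
√(W(f(t(2, X))) + x) = √(-462 + 23381) = √22919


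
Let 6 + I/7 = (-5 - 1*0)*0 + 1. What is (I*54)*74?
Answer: -139860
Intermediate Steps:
I = -35 (I = -42 + 7*((-5 - 1*0)*0 + 1) = -42 + 7*((-5 + 0)*0 + 1) = -42 + 7*(-5*0 + 1) = -42 + 7*(0 + 1) = -42 + 7*1 = -42 + 7 = -35)
(I*54)*74 = -35*54*74 = -1890*74 = -139860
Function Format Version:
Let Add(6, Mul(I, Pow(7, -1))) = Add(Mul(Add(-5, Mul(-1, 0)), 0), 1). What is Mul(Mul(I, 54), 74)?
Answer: -139860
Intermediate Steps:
I = -35 (I = Add(-42, Mul(7, Add(Mul(Add(-5, Mul(-1, 0)), 0), 1))) = Add(-42, Mul(7, Add(Mul(Add(-5, 0), 0), 1))) = Add(-42, Mul(7, Add(Mul(-5, 0), 1))) = Add(-42, Mul(7, Add(0, 1))) = Add(-42, Mul(7, 1)) = Add(-42, 7) = -35)
Mul(Mul(I, 54), 74) = Mul(Mul(-35, 54), 74) = Mul(-1890, 74) = -139860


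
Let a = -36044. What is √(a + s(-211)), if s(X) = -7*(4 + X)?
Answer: I*√34595 ≈ 186.0*I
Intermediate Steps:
s(X) = -28 - 7*X
√(a + s(-211)) = √(-36044 + (-28 - 7*(-211))) = √(-36044 + (-28 + 1477)) = √(-36044 + 1449) = √(-34595) = I*√34595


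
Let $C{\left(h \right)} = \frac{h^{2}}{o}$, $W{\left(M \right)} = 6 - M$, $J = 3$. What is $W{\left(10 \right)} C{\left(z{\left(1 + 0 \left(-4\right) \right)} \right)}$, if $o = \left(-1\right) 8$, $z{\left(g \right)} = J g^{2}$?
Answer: $\frac{9}{2} \approx 4.5$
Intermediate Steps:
$z{\left(g \right)} = 3 g^{2}$
$o = -8$
$C{\left(h \right)} = - \frac{h^{2}}{8}$ ($C{\left(h \right)} = \frac{h^{2}}{-8} = h^{2} \left(- \frac{1}{8}\right) = - \frac{h^{2}}{8}$)
$W{\left(10 \right)} C{\left(z{\left(1 + 0 \left(-4\right) \right)} \right)} = \left(6 - 10\right) \left(- \frac{\left(3 \left(1 + 0 \left(-4\right)\right)^{2}\right)^{2}}{8}\right) = \left(6 - 10\right) \left(- \frac{\left(3 \left(1 + 0\right)^{2}\right)^{2}}{8}\right) = - 4 \left(- \frac{\left(3 \cdot 1^{2}\right)^{2}}{8}\right) = - 4 \left(- \frac{\left(3 \cdot 1\right)^{2}}{8}\right) = - 4 \left(- \frac{3^{2}}{8}\right) = - 4 \left(\left(- \frac{1}{8}\right) 9\right) = \left(-4\right) \left(- \frac{9}{8}\right) = \frac{9}{2}$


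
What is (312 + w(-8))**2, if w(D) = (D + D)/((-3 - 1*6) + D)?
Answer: 28302400/289 ≈ 97932.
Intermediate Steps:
w(D) = 2*D/(-9 + D) (w(D) = (2*D)/((-3 - 6) + D) = (2*D)/(-9 + D) = 2*D/(-9 + D))
(312 + w(-8))**2 = (312 + 2*(-8)/(-9 - 8))**2 = (312 + 2*(-8)/(-17))**2 = (312 + 2*(-8)*(-1/17))**2 = (312 + 16/17)**2 = (5320/17)**2 = 28302400/289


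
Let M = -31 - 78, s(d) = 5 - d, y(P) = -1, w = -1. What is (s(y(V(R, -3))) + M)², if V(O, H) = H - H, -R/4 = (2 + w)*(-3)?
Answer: 10609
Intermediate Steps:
R = 12 (R = -4*(2 - 1)*(-3) = -4*(-3) = 12)
V(O, H) = 0
M = -109
(s(y(V(R, -3))) + M)² = ((5 - 1*(-1)) - 109)² = ((5 + 1) - 109)² = (6 - 109)² = (-103)² = 10609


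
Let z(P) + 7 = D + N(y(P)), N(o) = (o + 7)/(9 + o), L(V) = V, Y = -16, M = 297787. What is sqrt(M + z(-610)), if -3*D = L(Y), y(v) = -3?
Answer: sqrt(297786) ≈ 545.70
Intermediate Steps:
N(o) = (7 + o)/(9 + o)
D = 16/3 (D = -1/3*(-16) = 16/3 ≈ 5.3333)
z(P) = -1 (z(P) = -7 + (16/3 + (7 - 3)/(9 - 3)) = -7 + (16/3 + 4/6) = -7 + (16/3 + (1/6)*4) = -7 + (16/3 + 2/3) = -7 + 6 = -1)
sqrt(M + z(-610)) = sqrt(297787 - 1) = sqrt(297786)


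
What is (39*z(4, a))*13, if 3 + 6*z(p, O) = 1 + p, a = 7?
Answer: 169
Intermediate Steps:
z(p, O) = -⅓ + p/6 (z(p, O) = -½ + (1 + p)/6 = -½ + (⅙ + p/6) = -⅓ + p/6)
(39*z(4, a))*13 = (39*(-⅓ + (⅙)*4))*13 = (39*(-⅓ + ⅔))*13 = (39*(⅓))*13 = 13*13 = 169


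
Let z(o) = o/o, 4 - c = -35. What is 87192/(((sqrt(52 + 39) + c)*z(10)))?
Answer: 130788/55 - 43596*sqrt(91)/715 ≈ 1796.3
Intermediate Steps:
c = 39 (c = 4 - 1*(-35) = 4 + 35 = 39)
z(o) = 1
87192/(((sqrt(52 + 39) + c)*z(10))) = 87192/(((sqrt(52 + 39) + 39)*1)) = 87192/(((sqrt(91) + 39)*1)) = 87192/(((39 + sqrt(91))*1)) = 87192/(39 + sqrt(91))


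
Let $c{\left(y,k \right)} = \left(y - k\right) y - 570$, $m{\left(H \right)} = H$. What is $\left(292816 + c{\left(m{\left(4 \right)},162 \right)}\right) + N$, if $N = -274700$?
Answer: $16914$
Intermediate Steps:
$c{\left(y,k \right)} = -570 + y \left(y - k\right)$ ($c{\left(y,k \right)} = y \left(y - k\right) - 570 = -570 + y \left(y - k\right)$)
$\left(292816 + c{\left(m{\left(4 \right)},162 \right)}\right) + N = \left(292816 - \left(570 - 16 + 648\right)\right) - 274700 = \left(292816 - 1202\right) - 274700 = 291614 - 274700 = 16914$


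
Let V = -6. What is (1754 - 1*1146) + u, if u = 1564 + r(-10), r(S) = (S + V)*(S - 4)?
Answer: 2396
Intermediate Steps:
r(S) = (-6 + S)*(-4 + S) (r(S) = (S - 6)*(S - 4) = (-6 + S)*(-4 + S))
u = 1788 (u = 1564 + (24 + (-10)² - 10*(-10)) = 1564 + (24 + 100 + 100) = 1564 + 224 = 1788)
(1754 - 1*1146) + u = (1754 - 1*1146) + 1788 = (1754 - 1146) + 1788 = 608 + 1788 = 2396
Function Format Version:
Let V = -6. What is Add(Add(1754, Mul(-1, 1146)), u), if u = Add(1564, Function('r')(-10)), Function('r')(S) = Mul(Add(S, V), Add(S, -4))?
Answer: 2396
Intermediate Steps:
Function('r')(S) = Mul(Add(-6, S), Add(-4, S)) (Function('r')(S) = Mul(Add(S, -6), Add(S, -4)) = Mul(Add(-6, S), Add(-4, S)))
u = 1788 (u = Add(1564, Add(24, Pow(-10, 2), Mul(-10, -10))) = Add(1564, Add(24, 100, 100)) = Add(1564, 224) = 1788)
Add(Add(1754, Mul(-1, 1146)), u) = Add(Add(1754, Mul(-1, 1146)), 1788) = Add(Add(1754, -1146), 1788) = Add(608, 1788) = 2396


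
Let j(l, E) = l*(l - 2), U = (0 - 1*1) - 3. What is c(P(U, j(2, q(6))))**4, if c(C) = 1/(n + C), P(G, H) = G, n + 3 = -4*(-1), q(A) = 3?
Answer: 1/81 ≈ 0.012346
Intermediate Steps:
U = -4 (U = (0 - 1) - 3 = -1 - 3 = -4)
n = 1 (n = -3 - 4*(-1) = -3 + 4 = 1)
j(l, E) = l*(-2 + l)
c(C) = 1/(1 + C)
c(P(U, j(2, q(6))))**4 = (1/(1 - 4))**4 = (1/(-3))**4 = (-1/3)**4 = 1/81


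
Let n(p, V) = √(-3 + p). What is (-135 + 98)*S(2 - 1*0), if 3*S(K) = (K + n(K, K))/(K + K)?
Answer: -37/6 - 37*I/12 ≈ -6.1667 - 3.0833*I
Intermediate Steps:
S(K) = (K + √(-3 + K))/(6*K) (S(K) = ((K + √(-3 + K))/(K + K))/3 = ((K + √(-3 + K))/((2*K)))/3 = ((K + √(-3 + K))*(1/(2*K)))/3 = ((K + √(-3 + K))/(2*K))/3 = (K + √(-3 + K))/(6*K))
(-135 + 98)*S(2 - 1*0) = (-135 + 98)*(((2 - 1*0) + √(-3 + (2 - 1*0)))/(6*(2 - 1*0))) = -37*((2 + 0) + √(-3 + (2 + 0)))/(6*(2 + 0)) = -37*(2 + √(-3 + 2))/(6*2) = -37*(2 + √(-1))/(6*2) = -37*(2 + I)/(6*2) = -37*(⅙ + I/12) = -37/6 - 37*I/12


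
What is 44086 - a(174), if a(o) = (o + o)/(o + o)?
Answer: 44085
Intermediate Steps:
a(o) = 1 (a(o) = (2*o)/((2*o)) = (2*o)*(1/(2*o)) = 1)
44086 - a(174) = 44086 - 1*1 = 44086 - 1 = 44085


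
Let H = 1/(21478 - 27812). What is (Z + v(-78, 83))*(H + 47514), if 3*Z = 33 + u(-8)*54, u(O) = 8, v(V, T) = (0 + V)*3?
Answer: -23775340325/6334 ≈ -3.7536e+6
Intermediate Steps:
v(V, T) = 3*V (v(V, T) = V*3 = 3*V)
H = -1/6334 (H = 1/(-6334) = -1/6334 ≈ -0.00015788)
Z = 155 (Z = (33 + 8*54)/3 = (33 + 432)/3 = (1/3)*465 = 155)
(Z + v(-78, 83))*(H + 47514) = (155 + 3*(-78))*(-1/6334 + 47514) = (155 - 234)*(300953675/6334) = -79*300953675/6334 = -23775340325/6334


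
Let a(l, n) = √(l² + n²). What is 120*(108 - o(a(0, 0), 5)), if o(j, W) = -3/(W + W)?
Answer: 12996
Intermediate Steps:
o(j, W) = -3/(2*W) (o(j, W) = -3*1/(2*W) = -3/(2*W))
120*(108 - o(a(0, 0), 5)) = 120*(108 - (-3)/(2*5)) = 120*(108 - 1*(-3/10)) = 120*(108 + 3/10) = 120*(1083/10) = 12996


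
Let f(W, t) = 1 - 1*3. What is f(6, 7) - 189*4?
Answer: -758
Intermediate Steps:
f(W, t) = -2 (f(W, t) = 1 - 3 = -2)
f(6, 7) - 189*4 = -2 - 189*4 = -2 - 63*12 = -2 - 756 = -758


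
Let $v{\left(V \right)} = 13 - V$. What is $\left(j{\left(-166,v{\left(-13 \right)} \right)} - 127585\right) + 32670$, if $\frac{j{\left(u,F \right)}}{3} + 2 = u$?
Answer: $-95419$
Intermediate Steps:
$j{\left(u,F \right)} = -6 + 3 u$
$\left(j{\left(-166,v{\left(-13 \right)} \right)} - 127585\right) + 32670 = \left(\left(-6 + 3 \left(-166\right)\right) - 127585\right) + 32670 = \left(\left(-6 - 498\right) - 127585\right) + 32670 = \left(-504 - 127585\right) + 32670 = -128089 + 32670 = -95419$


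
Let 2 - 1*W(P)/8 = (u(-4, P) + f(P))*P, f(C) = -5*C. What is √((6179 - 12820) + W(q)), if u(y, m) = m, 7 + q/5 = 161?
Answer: 5*√758647 ≈ 4355.0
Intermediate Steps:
q = 770 (q = -35 + 5*161 = -35 + 805 = 770)
W(P) = 16 + 32*P² (W(P) = 16 - 8*(P - 5*P)*P = 16 - 8*(-4*P)*P = 16 - (-32)*P² = 16 + 32*P²)
√((6179 - 12820) + W(q)) = √((6179 - 12820) + (16 + 32*770²)) = √(-6641 + (16 + 32*592900)) = √(-6641 + (16 + 18972800)) = √(-6641 + 18972816) = √18966175 = 5*√758647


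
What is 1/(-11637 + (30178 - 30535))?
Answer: -1/11994 ≈ -8.3375e-5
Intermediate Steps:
1/(-11637 + (30178 - 30535)) = 1/(-11637 - 357) = 1/(-11994) = -1/11994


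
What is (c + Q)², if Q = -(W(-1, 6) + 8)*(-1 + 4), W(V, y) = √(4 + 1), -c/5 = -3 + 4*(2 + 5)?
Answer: 22246 + 894*√5 ≈ 24245.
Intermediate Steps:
c = -125 (c = -5*(-3 + 4*(2 + 5)) = -5*(-3 + 4*7) = -5*(-3 + 28) = -5*25 = -125)
W(V, y) = √5
Q = -24 - 3*√5 (Q = -(√5 + 8)*(-1 + 4) = -(8 + √5)*3 = -(24 + 3*√5) = -24 - 3*√5 ≈ -30.708)
(c + Q)² = (-125 + (-24 - 3*√5))² = (-149 - 3*√5)²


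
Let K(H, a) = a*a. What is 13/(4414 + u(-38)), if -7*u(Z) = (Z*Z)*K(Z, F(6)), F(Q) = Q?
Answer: -7/1622 ≈ -0.0043157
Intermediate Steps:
K(H, a) = a**2
u(Z) = -36*Z**2/7 (u(Z) = -Z*Z*6**2/7 = -Z**2*36/7 = -36*Z**2/7)
13/(4414 + u(-38)) = 13/(4414 - 36/7*(-38)**2) = 13/(4414 - 36/7*1444) = 13/(4414 - 51984/7) = 13/(-21086/7) = 13*(-7/21086) = -7/1622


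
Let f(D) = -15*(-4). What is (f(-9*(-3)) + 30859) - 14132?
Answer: 16787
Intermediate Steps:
f(D) = 60
(f(-9*(-3)) + 30859) - 14132 = (60 + 30859) - 14132 = 30919 - 14132 = 16787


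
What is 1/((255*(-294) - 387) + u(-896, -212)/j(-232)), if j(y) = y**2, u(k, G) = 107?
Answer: -53824/4056015061 ≈ -1.3270e-5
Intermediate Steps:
1/((255*(-294) - 387) + u(-896, -212)/j(-232)) = 1/((255*(-294) - 387) + 107/((-232)**2)) = 1/((-74970 - 387) + 107/53824) = 1/(-75357 + 107*(1/53824)) = 1/(-75357 + 107/53824) = 1/(-4056015061/53824) = -53824/4056015061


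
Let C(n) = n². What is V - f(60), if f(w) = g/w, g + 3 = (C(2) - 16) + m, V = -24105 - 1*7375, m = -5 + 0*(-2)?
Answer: -94439/3 ≈ -31480.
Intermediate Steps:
m = -5 (m = -5 + 0 = -5)
V = -31480 (V = -24105 - 7375 = -31480)
g = -20 (g = -3 + ((2² - 16) - 5) = -3 + ((4 - 16) - 5) = -3 + (-12 - 5) = -3 - 17 = -20)
f(w) = -20/w
V - f(60) = -31480 - (-20)/60 = -31480 - 1*(-⅓) = -31480 + ⅓ = -94439/3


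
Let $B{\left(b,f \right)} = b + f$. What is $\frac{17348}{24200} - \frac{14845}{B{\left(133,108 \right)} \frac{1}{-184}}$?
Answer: $\frac{16526499217}{1458050} \approx 11335.0$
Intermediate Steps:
$\frac{17348}{24200} - \frac{14845}{B{\left(133,108 \right)} \frac{1}{-184}} = \frac{17348}{24200} - \frac{14845}{\left(133 + 108\right) \frac{1}{-184}} = 17348 \cdot \frac{1}{24200} - \frac{14845}{241 \left(- \frac{1}{184}\right)} = \frac{4337}{6050} - \frac{14845}{- \frac{241}{184}} = \frac{4337}{6050} - - \frac{2731480}{241} = \frac{4337}{6050} + \frac{2731480}{241} = \frac{16526499217}{1458050}$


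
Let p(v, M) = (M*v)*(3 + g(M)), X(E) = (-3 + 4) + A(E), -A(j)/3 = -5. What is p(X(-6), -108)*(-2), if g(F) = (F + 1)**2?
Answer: 39578112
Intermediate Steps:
A(j) = 15 (A(j) = -3*(-5) = 15)
X(E) = 16 (X(E) = (-3 + 4) + 15 = 1 + 15 = 16)
g(F) = (1 + F)**2
p(v, M) = M*v*(3 + (1 + M)**2) (p(v, M) = (M*v)*(3 + (1 + M)**2) = M*v*(3 + (1 + M)**2))
p(X(-6), -108)*(-2) = -108*16*(3 + (1 - 108)**2)*(-2) = -108*16*(3 + (-107)**2)*(-2) = -108*16*(3 + 11449)*(-2) = -108*16*11452*(-2) = -19789056*(-2) = 39578112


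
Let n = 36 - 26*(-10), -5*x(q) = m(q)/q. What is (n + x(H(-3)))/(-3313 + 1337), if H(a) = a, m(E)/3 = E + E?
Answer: -737/4940 ≈ -0.14919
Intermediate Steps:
m(E) = 6*E (m(E) = 3*(E + E) = 3*(2*E) = 6*E)
x(q) = -6/5 (x(q) = -6*q/(5*q) = -1/5*6 = -6/5)
n = 296 (n = 36 + 260 = 296)
(n + x(H(-3)))/(-3313 + 1337) = (296 - 6/5)/(-3313 + 1337) = (1474/5)/(-1976) = (1474/5)*(-1/1976) = -737/4940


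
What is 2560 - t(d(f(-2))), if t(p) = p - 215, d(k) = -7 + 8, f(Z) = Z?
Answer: 2774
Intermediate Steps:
d(k) = 1
t(p) = -215 + p
2560 - t(d(f(-2))) = 2560 - (-215 + 1) = 2560 - 1*(-214) = 2560 + 214 = 2774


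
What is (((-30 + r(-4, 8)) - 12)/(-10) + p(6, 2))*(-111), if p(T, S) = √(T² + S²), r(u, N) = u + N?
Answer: -2109/5 - 222*√10 ≈ -1123.8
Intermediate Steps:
r(u, N) = N + u
p(T, S) = √(S² + T²)
(((-30 + r(-4, 8)) - 12)/(-10) + p(6, 2))*(-111) = (((-30 + (8 - 4)) - 12)/(-10) + √(2² + 6²))*(-111) = (((-30 + 4) - 12)*(-⅒) + √(4 + 36))*(-111) = ((-26 - 12)*(-⅒) + √40)*(-111) = (-38*(-⅒) + 2*√10)*(-111) = (19/5 + 2*√10)*(-111) = -2109/5 - 222*√10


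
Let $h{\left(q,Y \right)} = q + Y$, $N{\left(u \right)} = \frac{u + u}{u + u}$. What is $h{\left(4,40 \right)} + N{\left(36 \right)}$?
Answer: $45$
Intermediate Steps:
$N{\left(u \right)} = 1$ ($N{\left(u \right)} = \frac{2 u}{2 u} = 2 u \frac{1}{2 u} = 1$)
$h{\left(q,Y \right)} = Y + q$
$h{\left(4,40 \right)} + N{\left(36 \right)} = \left(40 + 4\right) + 1 = 44 + 1 = 45$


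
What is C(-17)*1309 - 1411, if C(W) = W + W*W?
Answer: 354637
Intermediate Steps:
C(W) = W + W²
C(-17)*1309 - 1411 = -17*(1 - 17)*1309 - 1411 = -17*(-16)*1309 - 1411 = 272*1309 - 1411 = 356048 - 1411 = 354637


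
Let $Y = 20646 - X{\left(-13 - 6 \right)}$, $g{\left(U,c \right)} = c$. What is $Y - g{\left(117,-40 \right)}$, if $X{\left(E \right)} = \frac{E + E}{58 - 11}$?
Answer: $\frac{972280}{47} \approx 20687.0$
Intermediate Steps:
$X{\left(E \right)} = \frac{2 E}{47}$
$Y = \frac{970400}{47}$ ($Y = 20646 - \frac{2 \left(-13 - 6\right)}{47} = 20646 - \frac{2}{47} \left(-19\right) = 20646 - - \frac{38}{47} = 20646 + \frac{38}{47} = \frac{970400}{47} \approx 20647.0$)
$Y - g{\left(117,-40 \right)} = \frac{970400}{47} - -40 = \frac{970400}{47} + 40 = \frac{972280}{47}$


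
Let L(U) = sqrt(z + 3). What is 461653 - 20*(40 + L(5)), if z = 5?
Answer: 460853 - 40*sqrt(2) ≈ 4.6080e+5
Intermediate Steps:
L(U) = 2*sqrt(2) (L(U) = sqrt(5 + 3) = sqrt(8) = 2*sqrt(2))
461653 - 20*(40 + L(5)) = 461653 - 20*(40 + 2*sqrt(2)) = 461653 + (-800 - 40*sqrt(2)) = 460853 - 40*sqrt(2)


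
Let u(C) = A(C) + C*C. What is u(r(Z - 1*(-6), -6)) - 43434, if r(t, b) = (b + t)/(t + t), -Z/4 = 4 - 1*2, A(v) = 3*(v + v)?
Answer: -43418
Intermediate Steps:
A(v) = 6*v (A(v) = 3*(2*v) = 6*v)
Z = -8 (Z = -4*(4 - 1*2) = -4*(4 - 2) = -4*2 = -8)
r(t, b) = (b + t)/(2*t) (r(t, b) = (b + t)/((2*t)) = (b + t)*(1/(2*t)) = (b + t)/(2*t))
u(C) = C² + 6*C (u(C) = 6*C + C*C = 6*C + C² = C² + 6*C)
u(r(Z - 1*(-6), -6)) - 43434 = ((-6 + (-8 - 1*(-6)))/(2*(-8 - 1*(-6))))*(6 + (-6 + (-8 - 1*(-6)))/(2*(-8 - 1*(-6)))) - 43434 = ((-6 + (-8 + 6))/(2*(-8 + 6)))*(6 + (-6 + (-8 + 6))/(2*(-8 + 6))) - 43434 = ((½)*(-6 - 2)/(-2))*(6 + (½)*(-6 - 2)/(-2)) - 43434 = ((½)*(-½)*(-8))*(6 + (½)*(-½)*(-8)) - 43434 = 2*(6 + 2) - 43434 = 2*8 - 43434 = 16 - 43434 = -43418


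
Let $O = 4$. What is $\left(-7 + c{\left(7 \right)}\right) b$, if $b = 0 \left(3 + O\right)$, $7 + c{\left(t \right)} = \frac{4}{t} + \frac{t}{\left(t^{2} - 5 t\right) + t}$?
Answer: $0$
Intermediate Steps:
$c{\left(t \right)} = -7 + \frac{4}{t} + \frac{t}{t^{2} - 4 t}$ ($c{\left(t \right)} = -7 + \left(\frac{4}{t} + \frac{t}{\left(t^{2} - 5 t\right) + t}\right) = -7 + \left(\frac{4}{t} + \frac{t}{t^{2} - 4 t}\right) = -7 + \frac{4}{t} + \frac{t}{t^{2} - 4 t}$)
$b = 0$ ($b = 0 \left(3 + 4\right) = 0 \cdot 7 = 0$)
$\left(-7 + c{\left(7 \right)}\right) b = \left(-7 + \frac{-16 - 7 \cdot 7^{2} + 33 \cdot 7}{7 \left(-4 + 7\right)}\right) 0 = \left(-7 + \frac{-16 - 343 + 231}{7 \cdot 3}\right) 0 = \left(-7 + \frac{1}{7} \cdot \frac{1}{3} \left(-16 - 343 + 231\right)\right) 0 = \left(-7 + \frac{1}{7} \cdot \frac{1}{3} \left(-128\right)\right) 0 = \left(-7 - \frac{128}{21}\right) 0 = \left(- \frac{275}{21}\right) 0 = 0$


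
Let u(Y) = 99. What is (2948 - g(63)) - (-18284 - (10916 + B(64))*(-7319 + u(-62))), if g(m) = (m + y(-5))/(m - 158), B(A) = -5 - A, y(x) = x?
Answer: -7437940202/95 ≈ -7.8294e+7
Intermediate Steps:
g(m) = (-5 + m)/(-158 + m) (g(m) = (m - 5)/(m - 158) = (-5 + m)/(-158 + m))
(2948 - g(63)) - (-18284 - (10916 + B(64))*(-7319 + u(-62))) = (2948 - (-5 + 63)/(-158 + 63)) - (-18284 - (10916 + (-5 - 1*64))*(-7319 + 99)) = (2948 - 58/(-95)) - (-18284 - (10916 + (-5 - 64))*(-7220)) = (2948 - (-1)*58/95) - (-18284 - (10916 - 69)*(-7220)) = (2948 - 1*(-58/95)) - (-18284 - 10847*(-7220)) = (2948 + 58/95) - (-18284 - 1*(-78315340)) = 280118/95 - (-18284 + 78315340) = 280118/95 - 1*78297056 = 280118/95 - 78297056 = -7437940202/95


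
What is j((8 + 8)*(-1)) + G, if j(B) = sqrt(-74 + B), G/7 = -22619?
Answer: -158333 + 3*I*sqrt(10) ≈ -1.5833e+5 + 9.4868*I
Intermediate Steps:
G = -158333 (G = 7*(-22619) = -158333)
j((8 + 8)*(-1)) + G = sqrt(-74 + (8 + 8)*(-1)) - 158333 = sqrt(-74 + 16*(-1)) - 158333 = sqrt(-74 - 16) - 158333 = sqrt(-90) - 158333 = 3*I*sqrt(10) - 158333 = -158333 + 3*I*sqrt(10)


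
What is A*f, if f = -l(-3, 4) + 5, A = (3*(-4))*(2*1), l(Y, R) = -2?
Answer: -168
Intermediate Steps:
A = -24 (A = -12*2 = -24)
f = 7 (f = -1*(-2) + 5 = 2 + 5 = 7)
A*f = -24*7 = -168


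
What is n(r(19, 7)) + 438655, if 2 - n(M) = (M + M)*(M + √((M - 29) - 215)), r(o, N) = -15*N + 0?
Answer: 416607 + 210*I*√349 ≈ 4.1661e+5 + 3923.1*I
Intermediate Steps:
r(o, N) = -15*N
n(M) = 2 - 2*M*(M + √(-244 + M)) (n(M) = 2 - (M + M)*(M + √((M - 29) - 215)) = 2 - 2*M*(M + √((-29 + M) - 215)) = 2 - 2*M*(M + √(-244 + M)))
n(r(19, 7)) + 438655 = (2 - 2*(-15*7)² - 2*(-15*7)*√(-244 - 15*7)) + 438655 = (2 - 2*(-105)² - 2*(-105)*√(-244 - 105)) + 438655 = (2 - 2*11025 - 2*(-105)*√(-349)) + 438655 = (2 - 22050 - 2*(-105)*I*√349) + 438655 = (2 - 22050 + 210*I*√349) + 438655 = (-22048 + 210*I*√349) + 438655 = 416607 + 210*I*√349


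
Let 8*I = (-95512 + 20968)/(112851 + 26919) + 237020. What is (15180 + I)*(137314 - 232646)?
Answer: -64073733518/15 ≈ -4.2716e+9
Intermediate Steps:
I = 888823/30 (I = ((-95512 + 20968)/(112851 + 26919) + 237020)/8 = (-74544/139770 + 237020)/8 = (-74544*1/139770 + 237020)/8 = (-8/15 + 237020)/8 = (1/8)*(3555292/15) = 888823/30 ≈ 29627.)
(15180 + I)*(137314 - 232646) = (15180 + 888823/30)*(137314 - 232646) = (1344223/30)*(-95332) = -64073733518/15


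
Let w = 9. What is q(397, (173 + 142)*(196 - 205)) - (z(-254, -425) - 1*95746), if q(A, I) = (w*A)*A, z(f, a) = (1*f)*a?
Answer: 1406277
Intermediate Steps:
z(f, a) = a*f (z(f, a) = f*a = a*f)
q(A, I) = 9*A**2 (q(A, I) = (9*A)*A = 9*A**2)
q(397, (173 + 142)*(196 - 205)) - (z(-254, -425) - 1*95746) = 9*397**2 - (-425*(-254) - 1*95746) = 9*157609 - (107950 - 95746) = 1418481 - 1*12204 = 1418481 - 12204 = 1406277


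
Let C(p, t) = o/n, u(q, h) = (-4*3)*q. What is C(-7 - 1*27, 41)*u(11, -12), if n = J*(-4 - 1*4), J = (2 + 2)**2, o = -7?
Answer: -231/32 ≈ -7.2188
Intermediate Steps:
u(q, h) = -12*q
J = 16 (J = 4**2 = 16)
n = -128 (n = 16*(-4 - 1*4) = 16*(-4 - 4) = 16*(-8) = -128)
C(p, t) = 7/128 (C(p, t) = -7/(-128) = -7*(-1/128) = 7/128)
C(-7 - 1*27, 41)*u(11, -12) = 7*(-12*11)/128 = (7/128)*(-132) = -231/32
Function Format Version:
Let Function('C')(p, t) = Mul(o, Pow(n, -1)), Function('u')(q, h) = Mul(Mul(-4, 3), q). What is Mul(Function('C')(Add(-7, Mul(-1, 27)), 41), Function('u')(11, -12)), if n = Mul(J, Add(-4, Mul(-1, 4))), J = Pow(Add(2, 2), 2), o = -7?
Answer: Rational(-231, 32) ≈ -7.2188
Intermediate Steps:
Function('u')(q, h) = Mul(-12, q)
J = 16 (J = Pow(4, 2) = 16)
n = -128 (n = Mul(16, Add(-4, Mul(-1, 4))) = Mul(16, Add(-4, -4)) = Mul(16, -8) = -128)
Function('C')(p, t) = Rational(7, 128) (Function('C')(p, t) = Mul(-7, Pow(-128, -1)) = Mul(-7, Rational(-1, 128)) = Rational(7, 128))
Mul(Function('C')(Add(-7, Mul(-1, 27)), 41), Function('u')(11, -12)) = Mul(Rational(7, 128), Mul(-12, 11)) = Mul(Rational(7, 128), -132) = Rational(-231, 32)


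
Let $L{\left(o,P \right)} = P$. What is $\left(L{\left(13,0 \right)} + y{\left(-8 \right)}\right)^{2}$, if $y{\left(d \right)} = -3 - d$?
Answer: $25$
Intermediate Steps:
$\left(L{\left(13,0 \right)} + y{\left(-8 \right)}\right)^{2} = \left(0 - -5\right)^{2} = \left(0 + \left(-3 + 8\right)\right)^{2} = \left(0 + 5\right)^{2} = 5^{2} = 25$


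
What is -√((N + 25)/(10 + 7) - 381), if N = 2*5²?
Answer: -I*√108834/17 ≈ -19.406*I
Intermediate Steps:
N = 50 (N = 2*25 = 50)
-√((N + 25)/(10 + 7) - 381) = -√((50 + 25)/(10 + 7) - 381) = -√(75/17 - 381) = -√(-6402/17) = -I*√108834/17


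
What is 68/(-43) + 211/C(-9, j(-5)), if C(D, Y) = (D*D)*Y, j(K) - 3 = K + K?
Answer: -47629/24381 ≈ -1.9535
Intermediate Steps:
j(K) = 3 + 2*K (j(K) = 3 + (K + K) = 3 + 2*K)
C(D, Y) = Y*D**2 (C(D, Y) = D**2*Y = Y*D**2)
68/(-43) + 211/C(-9, j(-5)) = 68/(-43) + 211/(((3 + 2*(-5))*(-9)**2)) = 68*(-1/43) + 211/(((3 - 10)*81)) = -68/43 + 211/((-7*81)) = -68/43 + 211/(-567) = -68/43 + 211*(-1/567) = -68/43 - 211/567 = -47629/24381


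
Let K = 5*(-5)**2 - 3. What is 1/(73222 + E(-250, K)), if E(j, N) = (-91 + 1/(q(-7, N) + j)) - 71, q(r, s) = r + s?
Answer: 135/9863099 ≈ 1.3687e-5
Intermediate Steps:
K = 122 (K = 5*25 - 3 = 125 - 3 = 122)
E(j, N) = -162 + 1/(-7 + N + j) (E(j, N) = (-91 + 1/((-7 + N) + j)) - 71 = (-91 + 1/(-7 + N + j)) - 71 = -162 + 1/(-7 + N + j))
1/(73222 + E(-250, K)) = 1/(73222 + (1135 - 162*122 - 162*(-250))/(-7 + 122 - 250)) = 1/(73222 + (1135 - 19764 + 40500)/(-135)) = 1/(73222 - 1/135*21871) = 1/(73222 - 21871/135) = 1/(9863099/135) = 135/9863099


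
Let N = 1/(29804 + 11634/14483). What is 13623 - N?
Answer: 840077795905/61666138 ≈ 13623.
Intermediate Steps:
N = 2069/61666138 (N = 1/(29804 + 11634*(1/14483)) = 1/(29804 + 1662/2069) = 1/(61666138/2069) = 2069/61666138 ≈ 3.3552e-5)
13623 - N = 13623 - 1*2069/61666138 = 13623 - 2069/61666138 = 840077795905/61666138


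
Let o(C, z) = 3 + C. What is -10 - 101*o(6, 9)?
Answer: -919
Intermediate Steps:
-10 - 101*o(6, 9) = -10 - 101*(3 + 6) = -10 - 101*9 = -10 - 909 = -919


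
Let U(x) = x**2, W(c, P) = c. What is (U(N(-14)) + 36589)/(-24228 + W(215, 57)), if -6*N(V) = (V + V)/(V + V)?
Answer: -1317205/864468 ≈ -1.5237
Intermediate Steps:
N(V) = -1/6 (N(V) = -(V + V)/(6*(V + V)) = -2*V/(6*(2*V)) = -2*V*1/(2*V)/6 = -1/6*1 = -1/6)
(U(N(-14)) + 36589)/(-24228 + W(215, 57)) = ((-1/6)**2 + 36589)/(-24228 + 215) = (1/36 + 36589)/(-24013) = (1317205/36)*(-1/24013) = -1317205/864468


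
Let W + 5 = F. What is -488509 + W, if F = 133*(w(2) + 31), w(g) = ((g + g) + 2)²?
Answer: -479603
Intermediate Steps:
w(g) = (2 + 2*g)² (w(g) = (2*g + 2)² = (2 + 2*g)²)
F = 8911 (F = 133*(4*(1 + 2)² + 31) = 133*(4*3² + 31) = 133*(4*9 + 31) = 133*(36 + 31) = 133*67 = 8911)
W = 8906 (W = -5 + 8911 = 8906)
-488509 + W = -488509 + 8906 = -479603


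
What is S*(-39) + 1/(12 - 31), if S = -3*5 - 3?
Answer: 13337/19 ≈ 701.95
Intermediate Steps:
S = -18 (S = -15 - 3 = -18)
S*(-39) + 1/(12 - 31) = -18*(-39) + 1/(12 - 31) = 702 + 1/(-19) = 702 - 1/19 = 13337/19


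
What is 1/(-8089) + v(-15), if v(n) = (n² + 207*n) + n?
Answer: -23417656/8089 ≈ -2895.0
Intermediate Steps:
v(n) = n² + 208*n
1/(-8089) + v(-15) = 1/(-8089) - 15*(208 - 15) = -1/8089 - 15*193 = -1/8089 - 2895 = -23417656/8089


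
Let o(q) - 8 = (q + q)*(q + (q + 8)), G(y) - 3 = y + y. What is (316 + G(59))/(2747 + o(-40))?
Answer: 437/8515 ≈ 0.051321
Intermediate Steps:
G(y) = 3 + 2*y (G(y) = 3 + (y + y) = 3 + 2*y)
o(q) = 8 + 2*q*(8 + 2*q) (o(q) = 8 + (q + q)*(q + (q + 8)) = 8 + (2*q)*(q + (8 + q)) = 8 + (2*q)*(8 + 2*q) = 8 + 2*q*(8 + 2*q))
(316 + G(59))/(2747 + o(-40)) = (316 + (3 + 2*59))/(2747 + (8 + 4*(-40)² + 16*(-40))) = (316 + (3 + 118))/(2747 + (8 + 4*1600 - 640)) = (316 + 121)/(2747 + (8 + 6400 - 640)) = 437/(2747 + 5768) = 437/8515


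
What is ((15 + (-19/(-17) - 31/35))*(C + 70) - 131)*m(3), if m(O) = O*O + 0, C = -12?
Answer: 4029381/595 ≈ 6772.1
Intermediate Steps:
m(O) = O**2 (m(O) = O**2 + 0 = O**2)
((15 + (-19/(-17) - 31/35))*(C + 70) - 131)*m(3) = ((15 + (-19/(-17) - 31/35))*(-12 + 70) - 131)*3**2 = ((15 + (-19*(-1/17) - 31*1/35))*58 - 131)*9 = ((15 + (19/17 - 31/35))*58 - 131)*9 = ((15 + 138/595)*58 - 131)*9 = ((9063/595)*58 - 131)*9 = (525654/595 - 131)*9 = (447709/595)*9 = 4029381/595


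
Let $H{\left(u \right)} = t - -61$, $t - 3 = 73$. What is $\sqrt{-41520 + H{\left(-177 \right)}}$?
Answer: $i \sqrt{41383} \approx 203.43 i$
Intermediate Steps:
$t = 76$ ($t = 3 + 73 = 76$)
$H{\left(u \right)} = 137$ ($H{\left(u \right)} = 76 - -61 = 76 + 61 = 137$)
$\sqrt{-41520 + H{\left(-177 \right)}} = \sqrt{-41520 + 137} = \sqrt{-41383} = i \sqrt{41383}$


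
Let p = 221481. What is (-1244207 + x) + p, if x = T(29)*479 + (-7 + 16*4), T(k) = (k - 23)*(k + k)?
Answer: -855977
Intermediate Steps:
T(k) = 2*k*(-23 + k) (T(k) = (-23 + k)*(2*k) = 2*k*(-23 + k))
x = 166749 (x = (2*29*(-23 + 29))*479 + (-7 + 16*4) = (2*29*6)*479 + (-7 + 64) = 348*479 + 57 = 166692 + 57 = 166749)
(-1244207 + x) + p = (-1244207 + 166749) + 221481 = -1077458 + 221481 = -855977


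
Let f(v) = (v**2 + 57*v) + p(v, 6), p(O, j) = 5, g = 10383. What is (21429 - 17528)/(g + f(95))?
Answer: 3901/24828 ≈ 0.15712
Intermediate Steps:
f(v) = 5 + v**2 + 57*v (f(v) = (v**2 + 57*v) + 5 = 5 + v**2 + 57*v)
(21429 - 17528)/(g + f(95)) = (21429 - 17528)/(10383 + (5 + 95**2 + 57*95)) = 3901/(10383 + (5 + 9025 + 5415)) = 3901/(10383 + 14445) = 3901/24828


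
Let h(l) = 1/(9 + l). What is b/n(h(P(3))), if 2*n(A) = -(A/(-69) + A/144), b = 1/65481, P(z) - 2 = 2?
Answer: 96/1825 ≈ 0.052603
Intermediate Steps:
P(z) = 4 (P(z) = 2 + 2 = 4)
b = 1/65481 ≈ 1.5272e-5
n(A) = 25*A/6624 (n(A) = (-(A/(-69) + A/144))/2 = (-(A*(-1/69) + A*(1/144)))/2 = (-(-A/69 + A/144))/2 = (-(-25)*A/3312)/2 = (25*A/3312)/2 = 25*A/6624)
b/n(h(P(3))) = 1/(65481*((25/(6624*(9 + 4))))) = 1/(65481*(((25/6624)/13))) = 1/(65481*(((25/6624)*(1/13)))) = 1/(65481*(25/86112)) = (1/65481)*(86112/25) = 96/1825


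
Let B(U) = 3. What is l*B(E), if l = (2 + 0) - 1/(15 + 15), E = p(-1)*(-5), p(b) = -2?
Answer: 59/10 ≈ 5.9000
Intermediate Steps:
E = 10 (E = -2*(-5) = 10)
l = 59/30 (l = 2 - 1/30 = 59/30 ≈ 1.9667)
l*B(E) = (59/30)*3 = 59/10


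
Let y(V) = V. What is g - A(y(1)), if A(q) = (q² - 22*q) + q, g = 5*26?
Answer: 150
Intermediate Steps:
g = 130
A(q) = q² - 21*q
g - A(y(1)) = 130 - (-21 + 1) = 130 - (-20) = 130 - 1*(-20) = 130 + 20 = 150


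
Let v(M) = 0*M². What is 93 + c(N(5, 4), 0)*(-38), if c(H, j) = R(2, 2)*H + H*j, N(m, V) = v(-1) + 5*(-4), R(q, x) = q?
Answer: 1613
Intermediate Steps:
v(M) = 0
N(m, V) = -20 (N(m, V) = 0 + 5*(-4) = 0 - 20 = -20)
c(H, j) = 2*H + H*j
93 + c(N(5, 4), 0)*(-38) = 93 - 20*(2 + 0)*(-38) = 93 - 20*2*(-38) = 93 - 40*(-38) = 93 + 1520 = 1613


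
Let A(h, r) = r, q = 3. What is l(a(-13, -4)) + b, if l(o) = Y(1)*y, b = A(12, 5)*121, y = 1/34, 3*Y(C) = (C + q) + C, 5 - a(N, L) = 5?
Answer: 61715/102 ≈ 605.05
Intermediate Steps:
a(N, L) = 0 (a(N, L) = 5 - 1*5 = 5 - 5 = 0)
Y(C) = 1 + 2*C/3 (Y(C) = ((C + 3) + C)/3 = ((3 + C) + C)/3 = (3 + 2*C)/3 = 1 + 2*C/3)
y = 1/34 ≈ 0.029412
b = 605 (b = 5*121 = 605)
l(o) = 5/102 (l(o) = (1 + (⅔)*1)*(1/34) = (1 + ⅔)*(1/34) = (5/3)*(1/34) = 5/102)
l(a(-13, -4)) + b = 5/102 + 605 = 61715/102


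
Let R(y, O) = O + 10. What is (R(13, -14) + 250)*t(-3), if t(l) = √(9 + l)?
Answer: 246*√6 ≈ 602.57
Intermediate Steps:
R(y, O) = 10 + O
(R(13, -14) + 250)*t(-3) = ((10 - 14) + 250)*√(9 - 3) = (-4 + 250)*√6 = 246*√6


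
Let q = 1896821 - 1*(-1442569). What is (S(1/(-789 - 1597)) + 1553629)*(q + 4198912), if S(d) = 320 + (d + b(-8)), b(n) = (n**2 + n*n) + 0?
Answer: 13976116392634871/1193 ≈ 1.1715e+13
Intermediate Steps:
b(n) = 2*n**2 (b(n) = (n**2 + n**2) + 0 = 2*n**2 + 0 = 2*n**2)
q = 3339390 (q = 1896821 + 1442569 = 3339390)
S(d) = 448 + d (S(d) = 320 + (d + 2*(-8)**2) = 320 + (d + 2*64) = 320 + (d + 128) = 320 + (128 + d) = 448 + d)
(S(1/(-789 - 1597)) + 1553629)*(q + 4198912) = ((448 + 1/(-789 - 1597)) + 1553629)*(3339390 + 4198912) = ((448 + 1/(-2386)) + 1553629)*7538302 = ((448 - 1/2386) + 1553629)*7538302 = (1068927/2386 + 1553629)*7538302 = (3708027721/2386)*7538302 = 13976116392634871/1193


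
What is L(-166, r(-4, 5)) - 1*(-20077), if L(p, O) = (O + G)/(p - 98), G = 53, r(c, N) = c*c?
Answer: 1766753/88 ≈ 20077.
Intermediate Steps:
r(c, N) = c²
L(p, O) = (53 + O)/(-98 + p) (L(p, O) = (O + 53)/(p - 98) = (53 + O)/(-98 + p))
L(-166, r(-4, 5)) - 1*(-20077) = (53 + (-4)²)/(-98 - 166) - 1*(-20077) = (53 + 16)/(-264) + 20077 = -1/264*69 + 20077 = -23/88 + 20077 = 1766753/88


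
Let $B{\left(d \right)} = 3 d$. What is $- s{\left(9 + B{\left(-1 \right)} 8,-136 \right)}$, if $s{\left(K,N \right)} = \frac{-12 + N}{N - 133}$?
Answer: $- \frac{148}{269} \approx -0.55019$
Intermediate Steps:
$s{\left(K,N \right)} = \frac{-12 + N}{-133 + N}$
$- s{\left(9 + B{\left(-1 \right)} 8,-136 \right)} = - \frac{-12 - 136}{-133 - 136} = - \frac{-148}{-269} = - \frac{\left(-1\right) \left(-148\right)}{269} = \left(-1\right) \frac{148}{269} = - \frac{148}{269}$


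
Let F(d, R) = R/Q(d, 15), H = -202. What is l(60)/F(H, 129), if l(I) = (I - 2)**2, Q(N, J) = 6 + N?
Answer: -659344/129 ≈ -5111.2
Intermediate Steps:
F(d, R) = R/(6 + d)
l(I) = (-2 + I)**2
l(60)/F(H, 129) = (-2 + 60)**2/((129/(6 - 202))) = 58**2/((129/(-196))) = 3364/((129*(-1/196))) = 3364/(-129/196) = 3364*(-196/129) = -659344/129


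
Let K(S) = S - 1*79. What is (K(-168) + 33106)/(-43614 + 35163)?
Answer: -1217/313 ≈ -3.8882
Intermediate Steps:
K(S) = -79 + S (K(S) = S - 79 = -79 + S)
(K(-168) + 33106)/(-43614 + 35163) = ((-79 - 168) + 33106)/(-43614 + 35163) = (-247 + 33106)/(-8451) = 32859*(-1/8451) = -1217/313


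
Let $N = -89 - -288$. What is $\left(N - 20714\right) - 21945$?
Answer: $-42460$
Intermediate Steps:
$N = 199$ ($N = -89 + 288 = 199$)
$\left(N - 20714\right) - 21945 = \left(199 - 20714\right) - 21945 = -20515 - 21945 = -42460$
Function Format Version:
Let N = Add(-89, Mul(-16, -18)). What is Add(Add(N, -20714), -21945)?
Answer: -42460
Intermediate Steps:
N = 199 (N = Add(-89, 288) = 199)
Add(Add(N, -20714), -21945) = Add(Add(199, -20714), -21945) = Add(-20515, -21945) = -42460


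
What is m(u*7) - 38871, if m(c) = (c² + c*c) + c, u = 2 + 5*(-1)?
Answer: -38010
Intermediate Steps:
u = -3 (u = 2 - 5 = -3)
m(c) = c + 2*c² (m(c) = (c² + c²) + c = 2*c² + c = c + 2*c²)
m(u*7) - 38871 = (-3*7)*(1 + 2*(-3*7)) - 38871 = -21*(1 + 2*(-21)) - 38871 = -21*(1 - 42) - 38871 = -21*(-41) - 38871 = 861 - 38871 = -38010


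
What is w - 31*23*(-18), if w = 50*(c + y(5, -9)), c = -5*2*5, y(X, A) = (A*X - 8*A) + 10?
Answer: 12184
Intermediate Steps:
y(X, A) = 10 - 8*A + A*X (y(X, A) = (-8*A + A*X) + 10 = 10 - 8*A + A*X)
c = -50 (c = -10*5 = -50)
w = -650 (w = 50*(-50 + (10 - 8*(-9) - 9*5)) = 50*(-50 + (10 + 72 - 45)) = 50*(-50 + 37) = 50*(-13) = -650)
w - 31*23*(-18) = -650 - 31*23*(-18) = -650 - 713*(-18) = -650 - 1*(-12834) = -650 + 12834 = 12184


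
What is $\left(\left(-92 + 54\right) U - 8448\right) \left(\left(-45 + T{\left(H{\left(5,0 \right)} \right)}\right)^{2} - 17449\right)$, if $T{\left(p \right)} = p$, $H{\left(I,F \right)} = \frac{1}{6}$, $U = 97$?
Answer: $\frac{3372056801}{18} \approx 1.8734 \cdot 10^{8}$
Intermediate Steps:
$H{\left(I,F \right)} = \frac{1}{6}$
$\left(\left(-92 + 54\right) U - 8448\right) \left(\left(-45 + T{\left(H{\left(5,0 \right)} \right)}\right)^{2} - 17449\right) = \left(\left(-92 + 54\right) 97 - 8448\right) \left(\left(-45 + \frac{1}{6}\right)^{2} - 17449\right) = \left(\left(-38\right) 97 - 8448\right) \left(\left(- \frac{269}{6}\right)^{2} - 17449\right) = \left(-3686 - 8448\right) \left(\frac{72361}{36} - 17449\right) = \left(-12134\right) \left(- \frac{555803}{36}\right) = \frac{3372056801}{18}$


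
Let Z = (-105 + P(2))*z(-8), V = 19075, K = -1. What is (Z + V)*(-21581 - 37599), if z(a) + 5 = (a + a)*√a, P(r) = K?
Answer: -1160223900 - 200738560*I*√2 ≈ -1.1602e+9 - 2.8389e+8*I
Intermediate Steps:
P(r) = -1
z(a) = -5 + 2*a^(3/2) (z(a) = -5 + (a + a)*√a = -5 + (2*a)*√a = -5 + 2*a^(3/2))
Z = 530 + 3392*I*√2 (Z = (-105 - 1)*(-5 + 2*(-8)^(3/2)) = -106*(-5 + 2*(-16*I*√2)) = -106*(-5 - 32*I*√2) = 530 + 3392*I*√2 ≈ 530.0 + 4797.0*I)
(Z + V)*(-21581 - 37599) = ((530 + 3392*I*√2) + 19075)*(-21581 - 37599) = (19605 + 3392*I*√2)*(-59180) = -1160223900 - 200738560*I*√2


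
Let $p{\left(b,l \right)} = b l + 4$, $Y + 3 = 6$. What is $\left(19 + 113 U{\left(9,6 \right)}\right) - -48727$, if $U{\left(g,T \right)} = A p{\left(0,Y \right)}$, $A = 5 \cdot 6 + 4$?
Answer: $64114$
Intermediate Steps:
$Y = 3$ ($Y = -3 + 6 = 3$)
$p{\left(b,l \right)} = 4 + b l$
$A = 34$ ($A = 30 + 4 = 34$)
$U{\left(g,T \right)} = 136$ ($U{\left(g,T \right)} = 34 \left(4 + 0 \cdot 3\right) = 34 \left(4 + 0\right) = 34 \cdot 4 = 136$)
$\left(19 + 113 U{\left(9,6 \right)}\right) - -48727 = \left(19 + 113 \cdot 136\right) - -48727 = \left(19 + 15368\right) + 48727 = 15387 + 48727 = 64114$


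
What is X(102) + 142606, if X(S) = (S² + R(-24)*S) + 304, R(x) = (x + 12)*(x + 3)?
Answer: 179018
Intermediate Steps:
R(x) = (3 + x)*(12 + x) (R(x) = (12 + x)*(3 + x) = (3 + x)*(12 + x))
X(S) = 304 + S² + 252*S (X(S) = (S² + (36 + (-24)² + 15*(-24))*S) + 304 = (S² + (36 + 576 - 360)*S) + 304 = (S² + 252*S) + 304 = 304 + S² + 252*S)
X(102) + 142606 = (304 + 102² + 252*102) + 142606 = (304 + 10404 + 25704) + 142606 = 36412 + 142606 = 179018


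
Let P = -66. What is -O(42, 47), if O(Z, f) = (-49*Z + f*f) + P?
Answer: -85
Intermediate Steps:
O(Z, f) = -66 + f**2 - 49*Z (O(Z, f) = (-49*Z + f*f) - 66 = (-49*Z + f**2) - 66 = (f**2 - 49*Z) - 66 = -66 + f**2 - 49*Z)
-O(42, 47) = -(-66 + 47**2 - 49*42) = -(-66 + 2209 - 2058) = -1*85 = -85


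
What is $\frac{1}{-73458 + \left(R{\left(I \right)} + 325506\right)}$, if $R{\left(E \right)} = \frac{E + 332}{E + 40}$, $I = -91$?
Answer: $\frac{51}{12854207} \approx 3.9676 \cdot 10^{-6}$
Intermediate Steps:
$R{\left(E \right)} = \frac{332 + E}{40 + E}$
$\frac{1}{-73458 + \left(R{\left(I \right)} + 325506\right)} = \frac{1}{-73458 + \left(\frac{332 - 91}{40 - 91} + 325506\right)} = \frac{1}{-73458 + \left(\frac{1}{-51} \cdot 241 + 325506\right)} = \frac{1}{-73458 + \left(\left(- \frac{1}{51}\right) 241 + 325506\right)} = \frac{1}{-73458 + \left(- \frac{241}{51} + 325506\right)} = \frac{1}{-73458 + \frac{16600565}{51}} = \frac{1}{\frac{12854207}{51}} = \frac{51}{12854207}$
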